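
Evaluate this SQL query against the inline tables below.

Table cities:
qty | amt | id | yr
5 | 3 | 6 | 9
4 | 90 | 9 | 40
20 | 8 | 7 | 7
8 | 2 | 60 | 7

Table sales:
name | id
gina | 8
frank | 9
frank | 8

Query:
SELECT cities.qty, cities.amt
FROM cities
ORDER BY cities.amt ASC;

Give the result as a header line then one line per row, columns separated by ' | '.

== RESULT ==
cities.qty | cities.amt
8 | 2
5 | 3
20 | 8
4 | 90

Derivation:
After SELECT (4 rows):
cities.qty | cities.amt
5 | 3
4 | 90
20 | 8
8 | 2
After ORDER BY (4 rows):
cities.qty | cities.amt
8 | 2
5 | 3
20 | 8
4 | 90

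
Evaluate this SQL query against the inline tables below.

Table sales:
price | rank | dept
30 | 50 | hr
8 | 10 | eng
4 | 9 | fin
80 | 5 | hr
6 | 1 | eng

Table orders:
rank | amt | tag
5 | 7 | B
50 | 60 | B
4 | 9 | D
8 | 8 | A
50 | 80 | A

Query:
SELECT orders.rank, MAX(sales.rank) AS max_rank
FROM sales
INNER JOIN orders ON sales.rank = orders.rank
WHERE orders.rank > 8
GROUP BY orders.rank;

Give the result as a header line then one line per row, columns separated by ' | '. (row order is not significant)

After JOIN orders (3 rows):
sales.price | sales.rank | sales.dept | orders.rank | orders.amt | orders.tag
30 | 50 | hr | 50 | 60 | B
30 | 50 | hr | 50 | 80 | A
80 | 5 | hr | 5 | 7 | B
After WHERE (2 rows):
sales.price | sales.rank | sales.dept | orders.rank | orders.amt | orders.tag
30 | 50 | hr | 50 | 60 | B
30 | 50 | hr | 50 | 80 | A
After GROUP BY (1 rows):
orders.rank | max_rank
50 | 50

== RESULT ==
orders.rank | max_rank
50 | 50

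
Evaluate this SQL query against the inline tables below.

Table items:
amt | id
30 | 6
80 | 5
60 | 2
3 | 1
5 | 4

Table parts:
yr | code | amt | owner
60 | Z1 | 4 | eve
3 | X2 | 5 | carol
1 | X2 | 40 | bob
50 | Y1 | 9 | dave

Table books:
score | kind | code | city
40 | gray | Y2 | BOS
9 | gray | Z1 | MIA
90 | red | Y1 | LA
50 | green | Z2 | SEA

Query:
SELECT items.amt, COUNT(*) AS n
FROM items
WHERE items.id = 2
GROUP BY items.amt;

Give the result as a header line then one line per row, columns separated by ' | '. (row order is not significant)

After WHERE (1 rows):
items.amt | items.id
60 | 2
After GROUP BY (1 rows):
items.amt | n
60 | 1

== RESULT ==
items.amt | n
60 | 1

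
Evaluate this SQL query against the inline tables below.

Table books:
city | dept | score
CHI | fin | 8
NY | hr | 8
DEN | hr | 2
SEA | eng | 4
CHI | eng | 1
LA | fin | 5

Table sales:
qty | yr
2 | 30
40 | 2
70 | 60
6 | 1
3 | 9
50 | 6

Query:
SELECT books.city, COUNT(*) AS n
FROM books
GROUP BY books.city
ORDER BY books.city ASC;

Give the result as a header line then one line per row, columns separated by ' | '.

== RESULT ==
books.city | n
CHI | 2
DEN | 1
LA | 1
NY | 1
SEA | 1

Derivation:
After GROUP BY (5 rows):
books.city | n
CHI | 2
NY | 1
DEN | 1
SEA | 1
LA | 1
After ORDER BY (5 rows):
books.city | n
CHI | 2
DEN | 1
LA | 1
NY | 1
SEA | 1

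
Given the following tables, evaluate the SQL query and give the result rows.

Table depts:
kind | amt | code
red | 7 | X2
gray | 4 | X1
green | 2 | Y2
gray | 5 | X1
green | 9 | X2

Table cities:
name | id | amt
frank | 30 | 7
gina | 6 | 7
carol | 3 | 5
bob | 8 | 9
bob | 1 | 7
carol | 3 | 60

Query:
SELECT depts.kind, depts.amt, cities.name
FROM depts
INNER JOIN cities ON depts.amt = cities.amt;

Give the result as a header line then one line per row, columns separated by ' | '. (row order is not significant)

After JOIN cities (5 rows):
depts.kind | depts.amt | depts.code | cities.name | cities.id | cities.amt
red | 7 | X2 | frank | 30 | 7
red | 7 | X2 | gina | 6 | 7
red | 7 | X2 | bob | 1 | 7
gray | 5 | X1 | carol | 3 | 5
green | 9 | X2 | bob | 8 | 9
After SELECT (5 rows):
depts.kind | depts.amt | cities.name
red | 7 | frank
red | 7 | gina
red | 7 | bob
gray | 5 | carol
green | 9 | bob

== RESULT ==
depts.kind | depts.amt | cities.name
red | 7 | frank
red | 7 | gina
red | 7 | bob
gray | 5 | carol
green | 9 | bob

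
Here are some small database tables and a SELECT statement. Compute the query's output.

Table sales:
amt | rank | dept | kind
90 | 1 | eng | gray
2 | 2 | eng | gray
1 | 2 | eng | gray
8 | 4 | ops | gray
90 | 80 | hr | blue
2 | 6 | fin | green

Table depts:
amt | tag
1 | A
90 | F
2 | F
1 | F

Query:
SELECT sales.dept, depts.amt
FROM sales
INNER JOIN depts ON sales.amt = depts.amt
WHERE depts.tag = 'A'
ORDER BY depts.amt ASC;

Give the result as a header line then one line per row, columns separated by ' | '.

After JOIN depts (6 rows):
sales.amt | sales.rank | sales.dept | sales.kind | depts.amt | depts.tag
90 | 1 | eng | gray | 90 | F
2 | 2 | eng | gray | 2 | F
1 | 2 | eng | gray | 1 | A
1 | 2 | eng | gray | 1 | F
90 | 80 | hr | blue | 90 | F
2 | 6 | fin | green | 2 | F
After WHERE (1 rows):
sales.amt | sales.rank | sales.dept | sales.kind | depts.amt | depts.tag
1 | 2 | eng | gray | 1 | A
After SELECT (1 rows):
sales.dept | depts.amt
eng | 1
After ORDER BY (1 rows):
sales.dept | depts.amt
eng | 1

== RESULT ==
sales.dept | depts.amt
eng | 1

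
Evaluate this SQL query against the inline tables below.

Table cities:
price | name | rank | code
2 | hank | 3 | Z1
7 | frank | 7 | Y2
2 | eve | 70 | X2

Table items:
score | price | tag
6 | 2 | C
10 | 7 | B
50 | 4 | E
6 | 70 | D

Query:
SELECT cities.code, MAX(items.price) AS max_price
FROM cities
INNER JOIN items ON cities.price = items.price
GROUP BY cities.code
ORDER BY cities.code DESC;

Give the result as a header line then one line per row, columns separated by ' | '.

== RESULT ==
cities.code | max_price
Z1 | 2
Y2 | 7
X2 | 2

Derivation:
After JOIN items (3 rows):
cities.price | cities.name | cities.rank | cities.code | items.score | items.price | items.tag
2 | hank | 3 | Z1 | 6 | 2 | C
7 | frank | 7 | Y2 | 10 | 7 | B
2 | eve | 70 | X2 | 6 | 2 | C
After GROUP BY (3 rows):
cities.code | max_price
Z1 | 2
Y2 | 7
X2 | 2
After ORDER BY (3 rows):
cities.code | max_price
Z1 | 2
Y2 | 7
X2 | 2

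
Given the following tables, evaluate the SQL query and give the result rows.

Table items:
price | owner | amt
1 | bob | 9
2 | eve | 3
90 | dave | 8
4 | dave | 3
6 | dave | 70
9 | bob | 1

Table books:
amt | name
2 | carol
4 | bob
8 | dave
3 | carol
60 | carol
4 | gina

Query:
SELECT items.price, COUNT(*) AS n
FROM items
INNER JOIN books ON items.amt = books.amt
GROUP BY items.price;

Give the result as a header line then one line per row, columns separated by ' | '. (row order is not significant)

== RESULT ==
items.price | n
2 | 1
90 | 1
4 | 1

Derivation:
After JOIN books (3 rows):
items.price | items.owner | items.amt | books.amt | books.name
2 | eve | 3 | 3 | carol
90 | dave | 8 | 8 | dave
4 | dave | 3 | 3 | carol
After GROUP BY (3 rows):
items.price | n
2 | 1
90 | 1
4 | 1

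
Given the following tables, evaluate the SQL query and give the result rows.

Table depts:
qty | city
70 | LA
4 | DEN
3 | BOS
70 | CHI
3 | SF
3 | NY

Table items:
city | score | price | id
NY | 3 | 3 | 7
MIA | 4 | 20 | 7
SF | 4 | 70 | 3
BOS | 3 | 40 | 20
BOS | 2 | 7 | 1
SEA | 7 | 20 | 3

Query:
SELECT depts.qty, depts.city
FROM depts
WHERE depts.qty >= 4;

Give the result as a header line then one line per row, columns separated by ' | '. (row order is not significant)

After WHERE (3 rows):
depts.qty | depts.city
70 | LA
4 | DEN
70 | CHI
After SELECT (3 rows):
depts.qty | depts.city
70 | LA
4 | DEN
70 | CHI

== RESULT ==
depts.qty | depts.city
70 | LA
4 | DEN
70 | CHI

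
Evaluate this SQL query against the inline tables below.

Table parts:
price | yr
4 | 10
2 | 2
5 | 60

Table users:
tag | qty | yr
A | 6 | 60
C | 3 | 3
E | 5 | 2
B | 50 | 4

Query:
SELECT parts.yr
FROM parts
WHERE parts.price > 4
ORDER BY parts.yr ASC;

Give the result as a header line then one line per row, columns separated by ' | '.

== RESULT ==
parts.yr
60

Derivation:
After WHERE (1 rows):
parts.price | parts.yr
5 | 60
After SELECT (1 rows):
parts.yr
60
After ORDER BY (1 rows):
parts.yr
60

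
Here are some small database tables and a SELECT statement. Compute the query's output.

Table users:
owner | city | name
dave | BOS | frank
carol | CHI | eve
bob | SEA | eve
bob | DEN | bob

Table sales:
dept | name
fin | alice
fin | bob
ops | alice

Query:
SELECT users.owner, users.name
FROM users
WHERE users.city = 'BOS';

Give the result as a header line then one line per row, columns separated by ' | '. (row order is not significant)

== RESULT ==
users.owner | users.name
dave | frank

Derivation:
After WHERE (1 rows):
users.owner | users.city | users.name
dave | BOS | frank
After SELECT (1 rows):
users.owner | users.name
dave | frank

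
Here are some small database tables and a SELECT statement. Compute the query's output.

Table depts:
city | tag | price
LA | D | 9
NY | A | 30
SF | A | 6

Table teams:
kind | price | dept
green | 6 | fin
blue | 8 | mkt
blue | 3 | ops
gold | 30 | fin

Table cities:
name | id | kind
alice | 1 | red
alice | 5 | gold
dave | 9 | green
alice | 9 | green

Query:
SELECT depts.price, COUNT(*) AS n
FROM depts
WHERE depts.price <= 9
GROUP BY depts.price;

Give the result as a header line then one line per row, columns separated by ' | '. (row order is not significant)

After WHERE (2 rows):
depts.city | depts.tag | depts.price
LA | D | 9
SF | A | 6
After GROUP BY (2 rows):
depts.price | n
9 | 1
6 | 1

== RESULT ==
depts.price | n
9 | 1
6 | 1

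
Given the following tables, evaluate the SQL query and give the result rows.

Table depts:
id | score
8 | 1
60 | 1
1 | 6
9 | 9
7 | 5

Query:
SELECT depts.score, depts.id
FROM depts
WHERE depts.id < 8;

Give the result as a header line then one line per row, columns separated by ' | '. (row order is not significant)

== RESULT ==
depts.score | depts.id
6 | 1
5 | 7

Derivation:
After WHERE (2 rows):
depts.id | depts.score
1 | 6
7 | 5
After SELECT (2 rows):
depts.score | depts.id
6 | 1
5 | 7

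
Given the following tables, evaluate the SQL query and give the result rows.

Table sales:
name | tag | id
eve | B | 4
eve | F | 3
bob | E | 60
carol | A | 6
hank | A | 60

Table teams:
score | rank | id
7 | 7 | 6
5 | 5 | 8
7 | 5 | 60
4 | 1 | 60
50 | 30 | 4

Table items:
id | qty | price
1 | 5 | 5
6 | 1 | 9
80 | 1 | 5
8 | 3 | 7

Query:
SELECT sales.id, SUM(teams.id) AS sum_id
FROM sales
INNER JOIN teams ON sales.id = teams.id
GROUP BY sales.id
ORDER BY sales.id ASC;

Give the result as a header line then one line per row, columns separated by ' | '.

After JOIN teams (6 rows):
sales.name | sales.tag | sales.id | teams.score | teams.rank | teams.id
eve | B | 4 | 50 | 30 | 4
bob | E | 60 | 7 | 5 | 60
bob | E | 60 | 4 | 1 | 60
carol | A | 6 | 7 | 7 | 6
hank | A | 60 | 7 | 5 | 60
hank | A | 60 | 4 | 1 | 60
After GROUP BY (3 rows):
sales.id | sum_id
4 | 4
60 | 240
6 | 6
After ORDER BY (3 rows):
sales.id | sum_id
4 | 4
6 | 6
60 | 240

== RESULT ==
sales.id | sum_id
4 | 4
6 | 6
60 | 240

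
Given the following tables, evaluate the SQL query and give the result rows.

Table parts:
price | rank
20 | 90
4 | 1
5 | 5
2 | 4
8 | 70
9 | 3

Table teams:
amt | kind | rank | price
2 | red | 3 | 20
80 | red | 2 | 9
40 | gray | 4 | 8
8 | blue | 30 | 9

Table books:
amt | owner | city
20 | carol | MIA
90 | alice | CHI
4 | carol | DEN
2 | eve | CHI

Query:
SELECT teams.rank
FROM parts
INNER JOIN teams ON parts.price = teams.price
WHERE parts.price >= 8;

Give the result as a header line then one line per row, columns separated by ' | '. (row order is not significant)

After JOIN teams (4 rows):
parts.price | parts.rank | teams.amt | teams.kind | teams.rank | teams.price
20 | 90 | 2 | red | 3 | 20
8 | 70 | 40 | gray | 4 | 8
9 | 3 | 80 | red | 2 | 9
9 | 3 | 8 | blue | 30 | 9
After WHERE (4 rows):
parts.price | parts.rank | teams.amt | teams.kind | teams.rank | teams.price
20 | 90 | 2 | red | 3 | 20
8 | 70 | 40 | gray | 4 | 8
9 | 3 | 80 | red | 2 | 9
9 | 3 | 8 | blue | 30 | 9
After SELECT (4 rows):
teams.rank
3
4
2
30

== RESULT ==
teams.rank
3
4
2
30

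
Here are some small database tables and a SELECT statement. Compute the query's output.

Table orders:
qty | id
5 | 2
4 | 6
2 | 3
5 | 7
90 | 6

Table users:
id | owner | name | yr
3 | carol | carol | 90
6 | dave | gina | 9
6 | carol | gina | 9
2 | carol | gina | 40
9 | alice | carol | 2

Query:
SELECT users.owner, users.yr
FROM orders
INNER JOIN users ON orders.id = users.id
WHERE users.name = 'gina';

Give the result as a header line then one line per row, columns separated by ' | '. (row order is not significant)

After JOIN users (6 rows):
orders.qty | orders.id | users.id | users.owner | users.name | users.yr
5 | 2 | 2 | carol | gina | 40
4 | 6 | 6 | dave | gina | 9
4 | 6 | 6 | carol | gina | 9
2 | 3 | 3 | carol | carol | 90
90 | 6 | 6 | dave | gina | 9
90 | 6 | 6 | carol | gina | 9
After WHERE (5 rows):
orders.qty | orders.id | users.id | users.owner | users.name | users.yr
5 | 2 | 2 | carol | gina | 40
4 | 6 | 6 | dave | gina | 9
4 | 6 | 6 | carol | gina | 9
90 | 6 | 6 | dave | gina | 9
90 | 6 | 6 | carol | gina | 9
After SELECT (5 rows):
users.owner | users.yr
carol | 40
dave | 9
carol | 9
dave | 9
carol | 9

== RESULT ==
users.owner | users.yr
carol | 40
dave | 9
carol | 9
dave | 9
carol | 9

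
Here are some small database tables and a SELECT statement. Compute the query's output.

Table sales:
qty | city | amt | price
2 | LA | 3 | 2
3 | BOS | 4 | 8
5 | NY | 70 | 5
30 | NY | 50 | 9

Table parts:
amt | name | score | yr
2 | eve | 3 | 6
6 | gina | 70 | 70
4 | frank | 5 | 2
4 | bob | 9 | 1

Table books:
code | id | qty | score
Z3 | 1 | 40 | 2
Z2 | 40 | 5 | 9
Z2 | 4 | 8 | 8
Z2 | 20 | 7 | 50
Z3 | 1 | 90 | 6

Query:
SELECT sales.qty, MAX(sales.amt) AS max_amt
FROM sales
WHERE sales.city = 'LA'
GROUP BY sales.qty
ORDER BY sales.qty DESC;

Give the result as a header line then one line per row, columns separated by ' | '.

== RESULT ==
sales.qty | max_amt
2 | 3

Derivation:
After WHERE (1 rows):
sales.qty | sales.city | sales.amt | sales.price
2 | LA | 3 | 2
After GROUP BY (1 rows):
sales.qty | max_amt
2 | 3
After ORDER BY (1 rows):
sales.qty | max_amt
2 | 3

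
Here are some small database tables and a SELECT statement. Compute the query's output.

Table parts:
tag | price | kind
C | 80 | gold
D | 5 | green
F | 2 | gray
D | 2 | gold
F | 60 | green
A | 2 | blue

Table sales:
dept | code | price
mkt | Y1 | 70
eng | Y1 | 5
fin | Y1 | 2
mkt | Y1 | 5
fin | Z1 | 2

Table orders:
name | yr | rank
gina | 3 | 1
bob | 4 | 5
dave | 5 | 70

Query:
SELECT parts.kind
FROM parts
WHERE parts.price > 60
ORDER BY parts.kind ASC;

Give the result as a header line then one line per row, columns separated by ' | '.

After WHERE (1 rows):
parts.tag | parts.price | parts.kind
C | 80 | gold
After SELECT (1 rows):
parts.kind
gold
After ORDER BY (1 rows):
parts.kind
gold

== RESULT ==
parts.kind
gold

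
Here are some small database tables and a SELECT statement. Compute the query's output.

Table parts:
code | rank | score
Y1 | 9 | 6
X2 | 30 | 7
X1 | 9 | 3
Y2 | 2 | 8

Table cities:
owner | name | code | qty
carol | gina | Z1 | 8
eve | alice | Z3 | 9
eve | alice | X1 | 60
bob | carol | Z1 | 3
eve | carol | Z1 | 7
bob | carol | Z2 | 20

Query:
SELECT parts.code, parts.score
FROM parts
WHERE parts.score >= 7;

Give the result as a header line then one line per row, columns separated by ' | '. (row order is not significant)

After WHERE (2 rows):
parts.code | parts.rank | parts.score
X2 | 30 | 7
Y2 | 2 | 8
After SELECT (2 rows):
parts.code | parts.score
X2 | 7
Y2 | 8

== RESULT ==
parts.code | parts.score
X2 | 7
Y2 | 8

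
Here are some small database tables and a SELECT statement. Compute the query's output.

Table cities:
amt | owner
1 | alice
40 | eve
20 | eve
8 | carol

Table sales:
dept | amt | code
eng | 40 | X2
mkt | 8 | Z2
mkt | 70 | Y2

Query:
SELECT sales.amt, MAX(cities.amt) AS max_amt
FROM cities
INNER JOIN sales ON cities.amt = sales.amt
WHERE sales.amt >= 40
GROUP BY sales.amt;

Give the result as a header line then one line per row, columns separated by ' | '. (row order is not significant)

== RESULT ==
sales.amt | max_amt
40 | 40

Derivation:
After JOIN sales (2 rows):
cities.amt | cities.owner | sales.dept | sales.amt | sales.code
40 | eve | eng | 40 | X2
8 | carol | mkt | 8 | Z2
After WHERE (1 rows):
cities.amt | cities.owner | sales.dept | sales.amt | sales.code
40 | eve | eng | 40 | X2
After GROUP BY (1 rows):
sales.amt | max_amt
40 | 40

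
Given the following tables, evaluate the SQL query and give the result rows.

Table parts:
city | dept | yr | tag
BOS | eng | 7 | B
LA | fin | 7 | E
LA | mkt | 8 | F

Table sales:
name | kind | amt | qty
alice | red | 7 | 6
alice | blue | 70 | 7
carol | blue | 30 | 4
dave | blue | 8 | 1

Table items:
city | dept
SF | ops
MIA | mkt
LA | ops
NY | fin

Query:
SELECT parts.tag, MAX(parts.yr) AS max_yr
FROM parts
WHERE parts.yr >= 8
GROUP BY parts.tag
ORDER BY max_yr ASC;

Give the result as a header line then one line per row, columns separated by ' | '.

== RESULT ==
parts.tag | max_yr
F | 8

Derivation:
After WHERE (1 rows):
parts.city | parts.dept | parts.yr | parts.tag
LA | mkt | 8 | F
After GROUP BY (1 rows):
parts.tag | max_yr
F | 8
After ORDER BY (1 rows):
parts.tag | max_yr
F | 8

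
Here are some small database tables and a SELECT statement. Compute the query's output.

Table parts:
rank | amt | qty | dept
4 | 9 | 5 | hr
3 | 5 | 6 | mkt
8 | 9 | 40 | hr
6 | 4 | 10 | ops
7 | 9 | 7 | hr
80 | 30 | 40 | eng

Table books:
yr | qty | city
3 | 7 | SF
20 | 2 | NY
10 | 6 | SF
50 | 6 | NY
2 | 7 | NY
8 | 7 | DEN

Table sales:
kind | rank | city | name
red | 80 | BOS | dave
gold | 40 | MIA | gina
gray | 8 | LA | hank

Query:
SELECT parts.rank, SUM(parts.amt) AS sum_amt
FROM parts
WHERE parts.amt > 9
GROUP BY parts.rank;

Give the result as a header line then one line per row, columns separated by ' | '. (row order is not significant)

After WHERE (1 rows):
parts.rank | parts.amt | parts.qty | parts.dept
80 | 30 | 40 | eng
After GROUP BY (1 rows):
parts.rank | sum_amt
80 | 30

== RESULT ==
parts.rank | sum_amt
80 | 30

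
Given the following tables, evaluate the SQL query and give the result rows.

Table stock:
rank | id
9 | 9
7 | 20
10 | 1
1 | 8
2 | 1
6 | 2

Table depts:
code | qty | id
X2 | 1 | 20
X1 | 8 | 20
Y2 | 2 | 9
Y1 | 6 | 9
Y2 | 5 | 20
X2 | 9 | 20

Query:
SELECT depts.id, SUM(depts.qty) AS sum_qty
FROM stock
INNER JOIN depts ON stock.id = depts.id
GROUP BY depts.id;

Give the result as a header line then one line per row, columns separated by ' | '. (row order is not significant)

== RESULT ==
depts.id | sum_qty
9 | 8
20 | 23

Derivation:
After JOIN depts (6 rows):
stock.rank | stock.id | depts.code | depts.qty | depts.id
9 | 9 | Y2 | 2 | 9
9 | 9 | Y1 | 6 | 9
7 | 20 | X2 | 1 | 20
7 | 20 | X1 | 8 | 20
7 | 20 | Y2 | 5 | 20
7 | 20 | X2 | 9 | 20
After GROUP BY (2 rows):
depts.id | sum_qty
9 | 8
20 | 23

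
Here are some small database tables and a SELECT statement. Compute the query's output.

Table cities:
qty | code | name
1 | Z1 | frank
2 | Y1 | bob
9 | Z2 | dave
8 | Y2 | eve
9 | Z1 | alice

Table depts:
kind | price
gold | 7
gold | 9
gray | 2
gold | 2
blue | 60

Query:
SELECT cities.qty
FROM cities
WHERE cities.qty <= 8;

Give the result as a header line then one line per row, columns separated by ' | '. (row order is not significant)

== RESULT ==
cities.qty
1
2
8

Derivation:
After WHERE (3 rows):
cities.qty | cities.code | cities.name
1 | Z1 | frank
2 | Y1 | bob
8 | Y2 | eve
After SELECT (3 rows):
cities.qty
1
2
8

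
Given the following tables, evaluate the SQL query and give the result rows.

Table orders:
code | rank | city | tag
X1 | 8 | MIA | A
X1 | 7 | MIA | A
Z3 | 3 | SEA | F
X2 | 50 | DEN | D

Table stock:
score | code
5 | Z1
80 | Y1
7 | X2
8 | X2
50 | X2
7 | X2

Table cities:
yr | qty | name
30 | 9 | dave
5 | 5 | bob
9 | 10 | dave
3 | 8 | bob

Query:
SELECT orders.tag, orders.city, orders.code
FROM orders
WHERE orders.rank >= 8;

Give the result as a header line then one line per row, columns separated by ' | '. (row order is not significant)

After WHERE (2 rows):
orders.code | orders.rank | orders.city | orders.tag
X1 | 8 | MIA | A
X2 | 50 | DEN | D
After SELECT (2 rows):
orders.tag | orders.city | orders.code
A | MIA | X1
D | DEN | X2

== RESULT ==
orders.tag | orders.city | orders.code
A | MIA | X1
D | DEN | X2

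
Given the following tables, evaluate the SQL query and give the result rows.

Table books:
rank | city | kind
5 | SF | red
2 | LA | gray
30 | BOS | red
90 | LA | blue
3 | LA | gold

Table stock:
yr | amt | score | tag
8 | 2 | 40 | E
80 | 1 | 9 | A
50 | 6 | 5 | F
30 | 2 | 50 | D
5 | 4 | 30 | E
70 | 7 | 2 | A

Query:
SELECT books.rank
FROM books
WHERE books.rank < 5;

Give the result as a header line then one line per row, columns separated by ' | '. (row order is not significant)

After WHERE (2 rows):
books.rank | books.city | books.kind
2 | LA | gray
3 | LA | gold
After SELECT (2 rows):
books.rank
2
3

== RESULT ==
books.rank
2
3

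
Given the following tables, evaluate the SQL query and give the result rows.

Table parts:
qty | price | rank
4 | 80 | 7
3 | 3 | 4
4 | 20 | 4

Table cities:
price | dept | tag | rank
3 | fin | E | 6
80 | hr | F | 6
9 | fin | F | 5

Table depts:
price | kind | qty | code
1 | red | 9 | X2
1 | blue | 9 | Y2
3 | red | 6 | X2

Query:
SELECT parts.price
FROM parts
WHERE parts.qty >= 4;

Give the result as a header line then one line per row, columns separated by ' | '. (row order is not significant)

After WHERE (2 rows):
parts.qty | parts.price | parts.rank
4 | 80 | 7
4 | 20 | 4
After SELECT (2 rows):
parts.price
80
20

== RESULT ==
parts.price
80
20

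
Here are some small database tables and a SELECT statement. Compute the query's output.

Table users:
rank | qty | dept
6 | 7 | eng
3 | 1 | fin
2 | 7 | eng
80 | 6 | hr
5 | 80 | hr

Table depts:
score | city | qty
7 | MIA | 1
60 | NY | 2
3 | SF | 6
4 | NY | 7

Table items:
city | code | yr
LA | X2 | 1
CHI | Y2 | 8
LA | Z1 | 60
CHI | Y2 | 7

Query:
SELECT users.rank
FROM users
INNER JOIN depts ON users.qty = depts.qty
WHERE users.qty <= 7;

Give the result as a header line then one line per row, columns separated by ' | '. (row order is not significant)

== RESULT ==
users.rank
6
3
2
80

Derivation:
After JOIN depts (4 rows):
users.rank | users.qty | users.dept | depts.score | depts.city | depts.qty
6 | 7 | eng | 4 | NY | 7
3 | 1 | fin | 7 | MIA | 1
2 | 7 | eng | 4 | NY | 7
80 | 6 | hr | 3 | SF | 6
After WHERE (4 rows):
users.rank | users.qty | users.dept | depts.score | depts.city | depts.qty
6 | 7 | eng | 4 | NY | 7
3 | 1 | fin | 7 | MIA | 1
2 | 7 | eng | 4 | NY | 7
80 | 6 | hr | 3 | SF | 6
After SELECT (4 rows):
users.rank
6
3
2
80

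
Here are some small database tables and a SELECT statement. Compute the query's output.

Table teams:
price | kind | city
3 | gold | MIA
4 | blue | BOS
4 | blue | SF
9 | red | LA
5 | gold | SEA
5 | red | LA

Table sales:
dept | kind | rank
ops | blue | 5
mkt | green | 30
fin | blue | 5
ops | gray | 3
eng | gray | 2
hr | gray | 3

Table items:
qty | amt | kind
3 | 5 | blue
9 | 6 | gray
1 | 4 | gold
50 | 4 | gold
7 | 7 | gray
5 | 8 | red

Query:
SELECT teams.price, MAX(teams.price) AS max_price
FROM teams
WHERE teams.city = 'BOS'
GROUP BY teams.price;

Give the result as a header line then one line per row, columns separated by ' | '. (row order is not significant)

== RESULT ==
teams.price | max_price
4 | 4

Derivation:
After WHERE (1 rows):
teams.price | teams.kind | teams.city
4 | blue | BOS
After GROUP BY (1 rows):
teams.price | max_price
4 | 4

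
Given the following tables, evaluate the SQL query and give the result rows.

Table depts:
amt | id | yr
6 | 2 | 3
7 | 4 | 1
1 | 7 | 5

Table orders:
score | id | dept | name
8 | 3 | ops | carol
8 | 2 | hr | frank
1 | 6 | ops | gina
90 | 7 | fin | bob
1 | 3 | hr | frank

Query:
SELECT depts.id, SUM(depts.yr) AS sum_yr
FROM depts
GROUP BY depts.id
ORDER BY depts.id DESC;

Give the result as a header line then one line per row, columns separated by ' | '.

After GROUP BY (3 rows):
depts.id | sum_yr
2 | 3
4 | 1
7 | 5
After ORDER BY (3 rows):
depts.id | sum_yr
7 | 5
4 | 1
2 | 3

== RESULT ==
depts.id | sum_yr
7 | 5
4 | 1
2 | 3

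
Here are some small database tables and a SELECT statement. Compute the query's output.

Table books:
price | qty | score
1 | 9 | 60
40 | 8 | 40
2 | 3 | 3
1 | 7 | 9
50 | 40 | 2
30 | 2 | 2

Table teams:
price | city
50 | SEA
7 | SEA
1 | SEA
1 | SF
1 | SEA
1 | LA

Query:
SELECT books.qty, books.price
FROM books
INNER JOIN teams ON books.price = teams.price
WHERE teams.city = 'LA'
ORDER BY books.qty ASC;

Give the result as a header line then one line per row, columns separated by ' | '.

== RESULT ==
books.qty | books.price
7 | 1
9 | 1

Derivation:
After JOIN teams (9 rows):
books.price | books.qty | books.score | teams.price | teams.city
1 | 9 | 60 | 1 | SEA
1 | 9 | 60 | 1 | SF
1 | 9 | 60 | 1 | SEA
1 | 9 | 60 | 1 | LA
1 | 7 | 9 | 1 | SEA
1 | 7 | 9 | 1 | SF
1 | 7 | 9 | 1 | SEA
1 | 7 | 9 | 1 | LA
50 | 40 | 2 | 50 | SEA
After WHERE (2 rows):
books.price | books.qty | books.score | teams.price | teams.city
1 | 9 | 60 | 1 | LA
1 | 7 | 9 | 1 | LA
After SELECT (2 rows):
books.qty | books.price
9 | 1
7 | 1
After ORDER BY (2 rows):
books.qty | books.price
7 | 1
9 | 1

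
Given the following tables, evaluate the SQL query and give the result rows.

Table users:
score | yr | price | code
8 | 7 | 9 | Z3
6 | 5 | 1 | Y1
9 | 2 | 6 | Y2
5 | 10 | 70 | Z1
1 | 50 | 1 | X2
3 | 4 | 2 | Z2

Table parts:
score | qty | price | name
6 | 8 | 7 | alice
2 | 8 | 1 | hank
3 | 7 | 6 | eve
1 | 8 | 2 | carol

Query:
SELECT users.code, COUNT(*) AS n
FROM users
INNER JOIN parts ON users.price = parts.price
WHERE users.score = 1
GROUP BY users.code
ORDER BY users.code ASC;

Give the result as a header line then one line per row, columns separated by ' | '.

== RESULT ==
users.code | n
X2 | 1

Derivation:
After JOIN parts (4 rows):
users.score | users.yr | users.price | users.code | parts.score | parts.qty | parts.price | parts.name
6 | 5 | 1 | Y1 | 2 | 8 | 1 | hank
9 | 2 | 6 | Y2 | 3 | 7 | 6 | eve
1 | 50 | 1 | X2 | 2 | 8 | 1 | hank
3 | 4 | 2 | Z2 | 1 | 8 | 2 | carol
After WHERE (1 rows):
users.score | users.yr | users.price | users.code | parts.score | parts.qty | parts.price | parts.name
1 | 50 | 1 | X2 | 2 | 8 | 1 | hank
After GROUP BY (1 rows):
users.code | n
X2 | 1
After ORDER BY (1 rows):
users.code | n
X2 | 1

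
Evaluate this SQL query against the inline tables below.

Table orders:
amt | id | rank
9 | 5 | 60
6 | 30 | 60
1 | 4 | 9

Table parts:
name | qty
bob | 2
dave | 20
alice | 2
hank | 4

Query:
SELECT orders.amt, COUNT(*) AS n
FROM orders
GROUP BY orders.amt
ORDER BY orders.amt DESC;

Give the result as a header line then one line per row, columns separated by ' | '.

== RESULT ==
orders.amt | n
9 | 1
6 | 1
1 | 1

Derivation:
After GROUP BY (3 rows):
orders.amt | n
9 | 1
6 | 1
1 | 1
After ORDER BY (3 rows):
orders.amt | n
9 | 1
6 | 1
1 | 1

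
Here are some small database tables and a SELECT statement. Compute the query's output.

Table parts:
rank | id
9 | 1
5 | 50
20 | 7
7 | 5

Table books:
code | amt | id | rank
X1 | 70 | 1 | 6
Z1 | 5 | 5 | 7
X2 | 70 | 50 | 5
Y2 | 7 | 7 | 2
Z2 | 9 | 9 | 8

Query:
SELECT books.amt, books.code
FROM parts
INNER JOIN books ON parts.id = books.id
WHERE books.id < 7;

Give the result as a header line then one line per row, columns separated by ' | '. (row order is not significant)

After JOIN books (4 rows):
parts.rank | parts.id | books.code | books.amt | books.id | books.rank
9 | 1 | X1 | 70 | 1 | 6
5 | 50 | X2 | 70 | 50 | 5
20 | 7 | Y2 | 7 | 7 | 2
7 | 5 | Z1 | 5 | 5 | 7
After WHERE (2 rows):
parts.rank | parts.id | books.code | books.amt | books.id | books.rank
9 | 1 | X1 | 70 | 1 | 6
7 | 5 | Z1 | 5 | 5 | 7
After SELECT (2 rows):
books.amt | books.code
70 | X1
5 | Z1

== RESULT ==
books.amt | books.code
70 | X1
5 | Z1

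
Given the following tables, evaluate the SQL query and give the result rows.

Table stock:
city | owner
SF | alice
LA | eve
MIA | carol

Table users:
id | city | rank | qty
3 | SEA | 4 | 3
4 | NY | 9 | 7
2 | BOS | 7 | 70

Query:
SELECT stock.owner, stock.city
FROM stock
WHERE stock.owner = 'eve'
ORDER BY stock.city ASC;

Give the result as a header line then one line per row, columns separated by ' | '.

== RESULT ==
stock.owner | stock.city
eve | LA

Derivation:
After WHERE (1 rows):
stock.city | stock.owner
LA | eve
After SELECT (1 rows):
stock.owner | stock.city
eve | LA
After ORDER BY (1 rows):
stock.owner | stock.city
eve | LA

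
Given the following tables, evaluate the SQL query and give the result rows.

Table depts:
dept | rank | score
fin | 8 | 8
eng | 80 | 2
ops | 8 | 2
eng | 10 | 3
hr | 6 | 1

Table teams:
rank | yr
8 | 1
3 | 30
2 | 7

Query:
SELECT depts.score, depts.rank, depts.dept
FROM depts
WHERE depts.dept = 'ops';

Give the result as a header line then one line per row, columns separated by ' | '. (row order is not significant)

== RESULT ==
depts.score | depts.rank | depts.dept
2 | 8 | ops

Derivation:
After WHERE (1 rows):
depts.dept | depts.rank | depts.score
ops | 8 | 2
After SELECT (1 rows):
depts.score | depts.rank | depts.dept
2 | 8 | ops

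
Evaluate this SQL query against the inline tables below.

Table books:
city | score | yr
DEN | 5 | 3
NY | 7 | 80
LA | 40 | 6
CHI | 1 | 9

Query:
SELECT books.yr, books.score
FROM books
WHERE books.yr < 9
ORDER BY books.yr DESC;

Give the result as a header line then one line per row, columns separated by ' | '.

After WHERE (2 rows):
books.city | books.score | books.yr
DEN | 5 | 3
LA | 40 | 6
After SELECT (2 rows):
books.yr | books.score
3 | 5
6 | 40
After ORDER BY (2 rows):
books.yr | books.score
6 | 40
3 | 5

== RESULT ==
books.yr | books.score
6 | 40
3 | 5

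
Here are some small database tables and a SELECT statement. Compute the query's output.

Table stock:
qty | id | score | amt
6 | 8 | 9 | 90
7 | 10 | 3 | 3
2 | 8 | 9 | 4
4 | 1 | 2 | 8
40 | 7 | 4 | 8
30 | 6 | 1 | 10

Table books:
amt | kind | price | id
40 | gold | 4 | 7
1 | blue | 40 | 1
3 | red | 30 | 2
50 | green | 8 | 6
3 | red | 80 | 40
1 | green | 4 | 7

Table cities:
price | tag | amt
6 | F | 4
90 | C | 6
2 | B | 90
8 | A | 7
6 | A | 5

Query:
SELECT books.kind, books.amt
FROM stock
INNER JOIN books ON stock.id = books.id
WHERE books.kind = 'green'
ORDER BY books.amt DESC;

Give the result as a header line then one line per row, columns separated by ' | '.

== RESULT ==
books.kind | books.amt
green | 50
green | 1

Derivation:
After JOIN books (4 rows):
stock.qty | stock.id | stock.score | stock.amt | books.amt | books.kind | books.price | books.id
4 | 1 | 2 | 8 | 1 | blue | 40 | 1
40 | 7 | 4 | 8 | 40 | gold | 4 | 7
40 | 7 | 4 | 8 | 1 | green | 4 | 7
30 | 6 | 1 | 10 | 50 | green | 8 | 6
After WHERE (2 rows):
stock.qty | stock.id | stock.score | stock.amt | books.amt | books.kind | books.price | books.id
40 | 7 | 4 | 8 | 1 | green | 4 | 7
30 | 6 | 1 | 10 | 50 | green | 8 | 6
After SELECT (2 rows):
books.kind | books.amt
green | 1
green | 50
After ORDER BY (2 rows):
books.kind | books.amt
green | 50
green | 1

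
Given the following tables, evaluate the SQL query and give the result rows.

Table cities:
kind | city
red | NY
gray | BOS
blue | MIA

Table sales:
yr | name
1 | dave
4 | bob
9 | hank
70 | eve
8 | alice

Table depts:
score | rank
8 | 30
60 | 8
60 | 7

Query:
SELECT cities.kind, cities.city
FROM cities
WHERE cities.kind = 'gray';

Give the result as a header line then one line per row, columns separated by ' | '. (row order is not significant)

After WHERE (1 rows):
cities.kind | cities.city
gray | BOS
After SELECT (1 rows):
cities.kind | cities.city
gray | BOS

== RESULT ==
cities.kind | cities.city
gray | BOS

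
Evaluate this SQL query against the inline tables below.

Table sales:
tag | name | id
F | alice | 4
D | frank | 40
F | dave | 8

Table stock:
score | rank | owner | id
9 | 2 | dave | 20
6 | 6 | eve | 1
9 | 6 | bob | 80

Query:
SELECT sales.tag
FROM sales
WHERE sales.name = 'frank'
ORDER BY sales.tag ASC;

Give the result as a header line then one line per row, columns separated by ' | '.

After WHERE (1 rows):
sales.tag | sales.name | sales.id
D | frank | 40
After SELECT (1 rows):
sales.tag
D
After ORDER BY (1 rows):
sales.tag
D

== RESULT ==
sales.tag
D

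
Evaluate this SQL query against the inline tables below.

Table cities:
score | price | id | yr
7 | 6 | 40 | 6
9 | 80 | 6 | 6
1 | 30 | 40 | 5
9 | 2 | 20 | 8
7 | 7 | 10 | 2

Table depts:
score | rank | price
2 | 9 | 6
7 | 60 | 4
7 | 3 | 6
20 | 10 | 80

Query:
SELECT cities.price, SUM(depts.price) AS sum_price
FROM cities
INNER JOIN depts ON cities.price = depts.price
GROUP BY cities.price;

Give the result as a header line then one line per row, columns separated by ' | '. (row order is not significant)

After JOIN depts (3 rows):
cities.score | cities.price | cities.id | cities.yr | depts.score | depts.rank | depts.price
7 | 6 | 40 | 6 | 2 | 9 | 6
7 | 6 | 40 | 6 | 7 | 3 | 6
9 | 80 | 6 | 6 | 20 | 10 | 80
After GROUP BY (2 rows):
cities.price | sum_price
6 | 12
80 | 80

== RESULT ==
cities.price | sum_price
6 | 12
80 | 80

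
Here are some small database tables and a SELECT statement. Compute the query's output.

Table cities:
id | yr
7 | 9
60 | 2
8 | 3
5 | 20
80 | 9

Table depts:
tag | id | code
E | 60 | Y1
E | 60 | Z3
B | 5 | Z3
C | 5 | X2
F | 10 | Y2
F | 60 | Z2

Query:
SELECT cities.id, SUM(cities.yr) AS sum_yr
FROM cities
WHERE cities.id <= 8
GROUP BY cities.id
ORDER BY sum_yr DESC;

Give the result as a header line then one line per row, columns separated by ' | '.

After WHERE (3 rows):
cities.id | cities.yr
7 | 9
8 | 3
5 | 20
After GROUP BY (3 rows):
cities.id | sum_yr
7 | 9
8 | 3
5 | 20
After ORDER BY (3 rows):
cities.id | sum_yr
5 | 20
7 | 9
8 | 3

== RESULT ==
cities.id | sum_yr
5 | 20
7 | 9
8 | 3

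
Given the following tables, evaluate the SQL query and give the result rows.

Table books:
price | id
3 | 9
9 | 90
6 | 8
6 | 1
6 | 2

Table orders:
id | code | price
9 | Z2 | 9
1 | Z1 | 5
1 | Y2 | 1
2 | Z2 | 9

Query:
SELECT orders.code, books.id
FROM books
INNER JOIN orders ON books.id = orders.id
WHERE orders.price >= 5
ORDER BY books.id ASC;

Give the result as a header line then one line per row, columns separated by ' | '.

After JOIN orders (4 rows):
books.price | books.id | orders.id | orders.code | orders.price
3 | 9 | 9 | Z2 | 9
6 | 1 | 1 | Z1 | 5
6 | 1 | 1 | Y2 | 1
6 | 2 | 2 | Z2 | 9
After WHERE (3 rows):
books.price | books.id | orders.id | orders.code | orders.price
3 | 9 | 9 | Z2 | 9
6 | 1 | 1 | Z1 | 5
6 | 2 | 2 | Z2 | 9
After SELECT (3 rows):
orders.code | books.id
Z2 | 9
Z1 | 1
Z2 | 2
After ORDER BY (3 rows):
orders.code | books.id
Z1 | 1
Z2 | 2
Z2 | 9

== RESULT ==
orders.code | books.id
Z1 | 1
Z2 | 2
Z2 | 9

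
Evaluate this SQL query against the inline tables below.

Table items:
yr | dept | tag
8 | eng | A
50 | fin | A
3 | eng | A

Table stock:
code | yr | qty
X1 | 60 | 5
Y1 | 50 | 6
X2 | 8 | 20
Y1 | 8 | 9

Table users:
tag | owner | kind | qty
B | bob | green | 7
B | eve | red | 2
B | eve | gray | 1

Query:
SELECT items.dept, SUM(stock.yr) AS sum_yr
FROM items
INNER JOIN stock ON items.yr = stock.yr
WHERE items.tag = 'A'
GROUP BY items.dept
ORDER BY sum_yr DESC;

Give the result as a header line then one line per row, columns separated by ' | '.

== RESULT ==
items.dept | sum_yr
fin | 50
eng | 16

Derivation:
After JOIN stock (3 rows):
items.yr | items.dept | items.tag | stock.code | stock.yr | stock.qty
8 | eng | A | X2 | 8 | 20
8 | eng | A | Y1 | 8 | 9
50 | fin | A | Y1 | 50 | 6
After WHERE (3 rows):
items.yr | items.dept | items.tag | stock.code | stock.yr | stock.qty
8 | eng | A | X2 | 8 | 20
8 | eng | A | Y1 | 8 | 9
50 | fin | A | Y1 | 50 | 6
After GROUP BY (2 rows):
items.dept | sum_yr
eng | 16
fin | 50
After ORDER BY (2 rows):
items.dept | sum_yr
fin | 50
eng | 16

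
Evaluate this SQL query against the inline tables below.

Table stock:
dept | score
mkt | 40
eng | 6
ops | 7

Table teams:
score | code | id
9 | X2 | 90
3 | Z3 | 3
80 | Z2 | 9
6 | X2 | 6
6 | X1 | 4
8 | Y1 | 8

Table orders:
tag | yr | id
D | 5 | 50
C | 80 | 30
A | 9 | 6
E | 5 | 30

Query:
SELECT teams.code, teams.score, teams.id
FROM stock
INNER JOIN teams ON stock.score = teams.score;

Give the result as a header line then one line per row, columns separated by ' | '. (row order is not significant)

== RESULT ==
teams.code | teams.score | teams.id
X2 | 6 | 6
X1 | 6 | 4

Derivation:
After JOIN teams (2 rows):
stock.dept | stock.score | teams.score | teams.code | teams.id
eng | 6 | 6 | X2 | 6
eng | 6 | 6 | X1 | 4
After SELECT (2 rows):
teams.code | teams.score | teams.id
X2 | 6 | 6
X1 | 6 | 4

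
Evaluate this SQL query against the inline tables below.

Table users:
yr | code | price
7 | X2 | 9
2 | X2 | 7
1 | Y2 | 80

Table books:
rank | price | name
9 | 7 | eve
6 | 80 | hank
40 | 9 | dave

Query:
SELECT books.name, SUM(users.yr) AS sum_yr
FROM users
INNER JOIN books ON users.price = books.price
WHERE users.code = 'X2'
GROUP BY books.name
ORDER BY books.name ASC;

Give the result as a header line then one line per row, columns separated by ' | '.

After JOIN books (3 rows):
users.yr | users.code | users.price | books.rank | books.price | books.name
7 | X2 | 9 | 40 | 9 | dave
2 | X2 | 7 | 9 | 7 | eve
1 | Y2 | 80 | 6 | 80 | hank
After WHERE (2 rows):
users.yr | users.code | users.price | books.rank | books.price | books.name
7 | X2 | 9 | 40 | 9 | dave
2 | X2 | 7 | 9 | 7 | eve
After GROUP BY (2 rows):
books.name | sum_yr
dave | 7
eve | 2
After ORDER BY (2 rows):
books.name | sum_yr
dave | 7
eve | 2

== RESULT ==
books.name | sum_yr
dave | 7
eve | 2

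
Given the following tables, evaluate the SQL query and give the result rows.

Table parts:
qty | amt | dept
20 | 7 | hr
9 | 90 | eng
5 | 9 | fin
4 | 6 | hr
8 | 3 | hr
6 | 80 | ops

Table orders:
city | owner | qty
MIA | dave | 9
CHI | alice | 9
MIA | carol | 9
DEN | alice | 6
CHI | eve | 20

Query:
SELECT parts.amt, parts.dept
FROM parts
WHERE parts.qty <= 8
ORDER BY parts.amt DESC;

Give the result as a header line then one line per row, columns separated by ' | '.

After WHERE (4 rows):
parts.qty | parts.amt | parts.dept
5 | 9 | fin
4 | 6 | hr
8 | 3 | hr
6 | 80 | ops
After SELECT (4 rows):
parts.amt | parts.dept
9 | fin
6 | hr
3 | hr
80 | ops
After ORDER BY (4 rows):
parts.amt | parts.dept
80 | ops
9 | fin
6 | hr
3 | hr

== RESULT ==
parts.amt | parts.dept
80 | ops
9 | fin
6 | hr
3 | hr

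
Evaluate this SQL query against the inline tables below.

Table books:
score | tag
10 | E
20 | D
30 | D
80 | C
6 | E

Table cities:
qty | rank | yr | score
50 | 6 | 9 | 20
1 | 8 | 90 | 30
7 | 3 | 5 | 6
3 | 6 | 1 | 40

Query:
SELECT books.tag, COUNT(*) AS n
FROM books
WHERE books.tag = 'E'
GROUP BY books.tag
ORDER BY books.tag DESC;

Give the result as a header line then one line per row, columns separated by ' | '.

== RESULT ==
books.tag | n
E | 2

Derivation:
After WHERE (2 rows):
books.score | books.tag
10 | E
6 | E
After GROUP BY (1 rows):
books.tag | n
E | 2
After ORDER BY (1 rows):
books.tag | n
E | 2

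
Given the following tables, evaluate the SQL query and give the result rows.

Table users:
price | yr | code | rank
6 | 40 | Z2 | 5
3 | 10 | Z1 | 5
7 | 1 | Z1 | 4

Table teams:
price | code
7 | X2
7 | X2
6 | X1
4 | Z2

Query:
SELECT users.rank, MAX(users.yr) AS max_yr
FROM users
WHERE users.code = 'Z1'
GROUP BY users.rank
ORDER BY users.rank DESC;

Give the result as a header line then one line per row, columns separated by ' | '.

== RESULT ==
users.rank | max_yr
5 | 10
4 | 1

Derivation:
After WHERE (2 rows):
users.price | users.yr | users.code | users.rank
3 | 10 | Z1 | 5
7 | 1 | Z1 | 4
After GROUP BY (2 rows):
users.rank | max_yr
5 | 10
4 | 1
After ORDER BY (2 rows):
users.rank | max_yr
5 | 10
4 | 1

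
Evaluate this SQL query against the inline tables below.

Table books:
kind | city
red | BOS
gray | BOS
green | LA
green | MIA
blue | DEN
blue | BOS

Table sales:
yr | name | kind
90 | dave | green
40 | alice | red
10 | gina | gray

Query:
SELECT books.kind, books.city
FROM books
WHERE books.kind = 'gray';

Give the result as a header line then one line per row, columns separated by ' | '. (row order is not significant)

After WHERE (1 rows):
books.kind | books.city
gray | BOS
After SELECT (1 rows):
books.kind | books.city
gray | BOS

== RESULT ==
books.kind | books.city
gray | BOS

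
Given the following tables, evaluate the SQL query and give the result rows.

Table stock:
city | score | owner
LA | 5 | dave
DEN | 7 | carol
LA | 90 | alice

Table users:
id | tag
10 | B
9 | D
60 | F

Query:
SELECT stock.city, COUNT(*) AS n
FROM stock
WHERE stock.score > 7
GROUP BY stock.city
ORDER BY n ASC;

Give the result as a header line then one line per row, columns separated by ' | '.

== RESULT ==
stock.city | n
LA | 1

Derivation:
After WHERE (1 rows):
stock.city | stock.score | stock.owner
LA | 90 | alice
After GROUP BY (1 rows):
stock.city | n
LA | 1
After ORDER BY (1 rows):
stock.city | n
LA | 1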